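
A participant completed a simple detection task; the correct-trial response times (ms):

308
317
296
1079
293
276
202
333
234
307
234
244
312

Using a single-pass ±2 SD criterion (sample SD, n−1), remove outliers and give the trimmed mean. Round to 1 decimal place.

n = 13, ΣRT = 4435, M = 341.154
Σ(x−M)² = 608551.69; s = √(608551.69/12) = 225.195
Cutoffs: 341.154 ± 2·225.195 → [-109.2, 791.5]
Outside: 1079 → excluded.
Retained (n=12): Σ = 3356, mean = 3356/12 = 279.667

279.7 ms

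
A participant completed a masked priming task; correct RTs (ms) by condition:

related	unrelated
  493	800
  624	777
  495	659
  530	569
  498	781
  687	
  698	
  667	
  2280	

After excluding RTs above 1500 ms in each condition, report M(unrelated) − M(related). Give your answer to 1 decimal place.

130.7 ms

related: exclude 2280
M(related) = 4692/8 = 586.500
M(unrelated) = 3586/5 = 717.200
Difference = 717.200 − 586.500 = 130.700 ms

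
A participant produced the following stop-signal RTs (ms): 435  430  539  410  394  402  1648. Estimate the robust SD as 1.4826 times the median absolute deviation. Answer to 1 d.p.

41.5 ms

Sorted: 394, 402, 410, 430, 435, 539, 1648 → median = 430
|x − 430| sorted: 0, 5, 20, 28, 36, 109, 1218 → MAD = 28
Robust SD ≈ 1.4826 × 28 = 41.513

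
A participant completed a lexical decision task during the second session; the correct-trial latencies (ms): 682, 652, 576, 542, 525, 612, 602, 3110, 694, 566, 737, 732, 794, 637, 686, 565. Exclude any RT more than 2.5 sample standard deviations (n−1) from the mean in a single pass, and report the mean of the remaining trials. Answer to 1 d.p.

640.1 ms

n = 16, ΣRT = 12712, M = 794.500
Σ(x−M)² = 5807768.00; s = √(5807768.00/15) = 622.242
Cutoffs: 794.500 ± 2.5·622.242 → [-761.1, 2350.1]
Outside: 3110 → excluded.
Retained (n=15): Σ = 9602, mean = 9602/15 = 640.133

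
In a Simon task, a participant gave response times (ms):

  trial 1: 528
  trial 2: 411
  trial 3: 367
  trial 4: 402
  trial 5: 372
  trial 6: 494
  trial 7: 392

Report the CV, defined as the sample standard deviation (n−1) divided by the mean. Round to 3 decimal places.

n = 7, Σ = 2966, M = 423.7143
Σ(x−M)² = 23345.429; s = √(23345.429/6) = 62.3771
CV = 62.3771 / 423.7143 = 0.14722

0.147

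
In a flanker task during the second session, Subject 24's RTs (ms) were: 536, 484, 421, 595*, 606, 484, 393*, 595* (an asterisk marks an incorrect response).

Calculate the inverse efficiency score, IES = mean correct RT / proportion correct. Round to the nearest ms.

810 ms

Correct trials (n=5): 536, 484, 421, 606, 484
Mean correct RT = 2531/5 = 506.2000 ms
Proportion correct = 5/8
IES = 506.2000 / (5/8) = 809.920 ms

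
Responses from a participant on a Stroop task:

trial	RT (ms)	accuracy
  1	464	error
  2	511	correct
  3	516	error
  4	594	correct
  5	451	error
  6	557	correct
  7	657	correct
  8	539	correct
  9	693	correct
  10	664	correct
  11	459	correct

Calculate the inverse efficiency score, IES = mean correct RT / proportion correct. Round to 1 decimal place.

803.3 ms

Correct trials (n=8): 511, 594, 557, 657, 539, 693, 664, 459
Mean correct RT = 4674/8 = 584.2500 ms
Proportion correct = 8/11
IES = 584.2500 / (8/11) = 803.344 ms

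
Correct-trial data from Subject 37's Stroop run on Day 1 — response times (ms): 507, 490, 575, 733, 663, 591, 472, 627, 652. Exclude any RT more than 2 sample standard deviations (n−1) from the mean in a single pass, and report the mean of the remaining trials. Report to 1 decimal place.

590.0 ms

n = 9, ΣRT = 5310, M = 590.000
Σ(x−M)² = 62030.00; s = √(62030.00/8) = 88.055
Cutoffs: 590.000 ± 2·88.055 → [413.9, 766.1]
No RTs fall outside the cutoffs; all 9 retained. Mean = 5310/9 = 590.000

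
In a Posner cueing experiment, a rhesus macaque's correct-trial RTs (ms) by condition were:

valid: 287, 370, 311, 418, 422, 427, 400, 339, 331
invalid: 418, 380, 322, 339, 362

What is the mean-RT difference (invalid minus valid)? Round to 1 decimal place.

M(valid) = 3305/9 = 367.222
M(invalid) = 1821/5 = 364.200
Difference = 364.200 − 367.222 = -3.022 ms

-3.0 ms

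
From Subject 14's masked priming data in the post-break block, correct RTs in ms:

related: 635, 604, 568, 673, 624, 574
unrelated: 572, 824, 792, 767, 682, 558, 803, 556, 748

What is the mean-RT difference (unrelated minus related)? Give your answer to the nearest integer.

M(related) = 3678/6 = 613.000
M(unrelated) = 6302/9 = 700.222
Difference = 700.222 − 613.000 = 87.222 ms

87 ms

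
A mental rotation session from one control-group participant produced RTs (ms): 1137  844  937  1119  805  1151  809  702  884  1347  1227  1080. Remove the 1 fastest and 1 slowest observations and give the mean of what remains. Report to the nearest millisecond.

999 ms

Sorted: 702, 805, 809, 844, 884, 937, 1080, 1119, 1137, 1151, 1227, 1347
Drop lowest 1 (702) and highest 1 (1347)
Remaining (n=10): Σ = 9993, mean = 9993/10 = 999.300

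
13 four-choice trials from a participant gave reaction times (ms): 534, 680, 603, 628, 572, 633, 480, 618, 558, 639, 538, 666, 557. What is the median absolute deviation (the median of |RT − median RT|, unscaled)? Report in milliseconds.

45 ms

Sorted: 480, 534, 538, 557, 558, 572, 603, 618, 628, 633, 639, 666, 680 → median = 603
|x − 603|: 69, 77, 0, 25, 31, 30, 123, 15, 45, 36, 65, 63, 46
Sorted deviations: 0, 15, 25, 30, 31, 36, 45, 46, 63, 65, 69, 77, 123 → MAD = 45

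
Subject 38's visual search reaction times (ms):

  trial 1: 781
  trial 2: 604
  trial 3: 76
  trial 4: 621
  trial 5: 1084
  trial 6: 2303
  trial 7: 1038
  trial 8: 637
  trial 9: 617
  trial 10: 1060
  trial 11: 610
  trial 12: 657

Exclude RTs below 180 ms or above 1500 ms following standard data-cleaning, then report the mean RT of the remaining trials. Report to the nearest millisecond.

771 ms

Excluded: 76, 2303
Retained (n=10): Σ = 7709
Mean = 7709/10 = 770.9000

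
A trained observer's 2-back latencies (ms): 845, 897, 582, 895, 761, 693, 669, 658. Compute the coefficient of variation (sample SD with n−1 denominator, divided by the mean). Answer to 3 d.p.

n = 8, Σ = 6000, M = 750.0000
Σ(x−M)² = 98278.000; s = √(98278.000/7) = 118.4893
CV = 118.4893 / 750.0000 = 0.15799

0.158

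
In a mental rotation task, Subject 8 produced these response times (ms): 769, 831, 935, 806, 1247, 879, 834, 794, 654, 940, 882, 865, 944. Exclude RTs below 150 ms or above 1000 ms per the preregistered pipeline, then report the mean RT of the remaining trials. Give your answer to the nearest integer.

844 ms

Excluded: 1247
Retained (n=12): Σ = 10133
Mean = 10133/12 = 844.4167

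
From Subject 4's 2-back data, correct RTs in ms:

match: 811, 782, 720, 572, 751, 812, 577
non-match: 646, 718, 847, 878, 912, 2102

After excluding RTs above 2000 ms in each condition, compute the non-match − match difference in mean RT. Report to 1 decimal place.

82.3 ms

non-match: exclude 2102
M(match) = 5025/7 = 717.857
M(non-match) = 4001/5 = 800.200
Difference = 800.200 − 717.857 = 82.343 ms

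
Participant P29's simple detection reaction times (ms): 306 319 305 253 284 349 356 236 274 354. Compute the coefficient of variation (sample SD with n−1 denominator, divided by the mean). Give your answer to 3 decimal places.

0.139

n = 10, Σ = 3036, M = 303.6000
Σ(x−M)² = 15982.400; s = √(15982.400/9) = 42.1405
CV = 42.1405 / 303.6000 = 0.13880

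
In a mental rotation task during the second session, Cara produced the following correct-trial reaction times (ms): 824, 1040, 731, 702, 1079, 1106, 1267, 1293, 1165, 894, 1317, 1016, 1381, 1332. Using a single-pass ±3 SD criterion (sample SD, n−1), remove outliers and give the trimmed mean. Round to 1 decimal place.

n = 14, ΣRT = 15147, M = 1081.929
Σ(x−M)² = 668974.93; s = √(668974.93/13) = 226.847
Cutoffs: 1081.929 ± 3·226.847 → [401.4, 1762.5]
No RTs fall outside the cutoffs; all 14 retained. Mean = 15147/14 = 1081.929

1081.9 ms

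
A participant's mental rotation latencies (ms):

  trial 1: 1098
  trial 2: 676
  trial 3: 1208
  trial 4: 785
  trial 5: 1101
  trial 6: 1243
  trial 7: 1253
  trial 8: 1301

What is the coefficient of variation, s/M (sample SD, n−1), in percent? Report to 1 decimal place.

21.3%

n = 8, Σ = 8665, M = 1083.1250
Σ(x−M)² = 372650.875; s = √(372650.875/7) = 230.7289
CV = 230.7289 / 1083.1250 = 0.21302 = 21.302%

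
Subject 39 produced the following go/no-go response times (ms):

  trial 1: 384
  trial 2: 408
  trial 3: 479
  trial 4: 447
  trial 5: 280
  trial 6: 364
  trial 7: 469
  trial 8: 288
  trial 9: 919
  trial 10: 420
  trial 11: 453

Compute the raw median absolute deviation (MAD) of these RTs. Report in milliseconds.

49 ms

Sorted: 280, 288, 364, 384, 408, 420, 447, 453, 469, 479, 919 → median = 420
|x − 420|: 36, 12, 59, 27, 140, 56, 49, 132, 499, 0, 33
Sorted deviations: 0, 12, 27, 33, 36, 49, 56, 59, 132, 140, 499 → MAD = 49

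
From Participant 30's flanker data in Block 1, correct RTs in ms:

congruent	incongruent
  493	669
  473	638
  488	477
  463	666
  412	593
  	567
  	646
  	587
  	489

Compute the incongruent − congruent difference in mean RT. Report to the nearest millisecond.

M(congruent) = 2329/5 = 465.800
M(incongruent) = 5332/9 = 592.444
Difference = 592.444 − 465.800 = 126.644 ms

127 ms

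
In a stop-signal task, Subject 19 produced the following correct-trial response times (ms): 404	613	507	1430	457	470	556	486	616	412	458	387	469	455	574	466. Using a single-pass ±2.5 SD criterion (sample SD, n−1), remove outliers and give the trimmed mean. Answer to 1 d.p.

488.7 ms

n = 16, ΣRT = 8760, M = 547.500
Σ(x−M)² = 902266.00; s = √(902266.00/15) = 245.257
Cutoffs: 547.500 ± 2.5·245.257 → [-65.6, 1160.6]
Outside: 1430 → excluded.
Retained (n=15): Σ = 7330, mean = 7330/15 = 488.667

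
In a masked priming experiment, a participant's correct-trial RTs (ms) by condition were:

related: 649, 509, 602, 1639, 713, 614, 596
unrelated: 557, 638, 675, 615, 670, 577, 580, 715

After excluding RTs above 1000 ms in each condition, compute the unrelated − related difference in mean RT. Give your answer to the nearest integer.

related: exclude 1639
M(related) = 3683/6 = 613.833
M(unrelated) = 5027/8 = 628.375
Difference = 628.375 − 613.833 = 14.542 ms

15 ms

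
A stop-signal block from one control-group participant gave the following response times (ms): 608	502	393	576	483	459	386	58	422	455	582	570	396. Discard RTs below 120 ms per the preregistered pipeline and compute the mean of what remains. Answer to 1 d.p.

486.0 ms

Excluded: 58
Retained (n=12): Σ = 5832
Mean = 5832/12 = 486.0000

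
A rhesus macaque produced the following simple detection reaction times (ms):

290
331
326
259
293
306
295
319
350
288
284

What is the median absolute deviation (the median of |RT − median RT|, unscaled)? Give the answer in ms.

11 ms

Sorted: 259, 284, 288, 290, 293, 295, 306, 319, 326, 331, 350 → median = 295
|x − 295|: 5, 36, 31, 36, 2, 11, 0, 24, 55, 7, 11
Sorted deviations: 0, 2, 5, 7, 11, 11, 24, 31, 36, 36, 55 → MAD = 11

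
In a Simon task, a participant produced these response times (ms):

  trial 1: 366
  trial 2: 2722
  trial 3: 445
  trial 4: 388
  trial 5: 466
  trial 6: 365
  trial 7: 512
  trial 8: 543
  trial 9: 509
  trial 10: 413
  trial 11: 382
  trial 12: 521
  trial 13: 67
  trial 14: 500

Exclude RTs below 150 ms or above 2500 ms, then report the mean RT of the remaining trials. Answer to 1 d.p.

450.8 ms

Excluded: 67, 2722
Retained (n=12): Σ = 5410
Mean = 5410/12 = 450.8333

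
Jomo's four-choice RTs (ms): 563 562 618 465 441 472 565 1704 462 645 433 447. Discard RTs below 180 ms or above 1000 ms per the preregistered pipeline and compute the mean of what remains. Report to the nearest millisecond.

516 ms

Excluded: 1704
Retained (n=11): Σ = 5673
Mean = 5673/11 = 515.7273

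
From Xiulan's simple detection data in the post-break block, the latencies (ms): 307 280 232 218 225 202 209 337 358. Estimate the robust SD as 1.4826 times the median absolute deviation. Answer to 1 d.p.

Sorted: 202, 209, 218, 225, 232, 280, 307, 337, 358 → median = 232
|x − 232| sorted: 0, 7, 14, 23, 30, 48, 75, 105, 126 → MAD = 30
Robust SD ≈ 1.4826 × 30 = 44.478

44.5 ms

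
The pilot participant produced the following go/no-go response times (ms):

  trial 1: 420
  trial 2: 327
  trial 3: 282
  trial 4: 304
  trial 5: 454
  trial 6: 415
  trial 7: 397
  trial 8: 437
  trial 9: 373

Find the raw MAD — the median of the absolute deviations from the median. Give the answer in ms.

40 ms

Sorted: 282, 304, 327, 373, 397, 415, 420, 437, 454 → median = 397
|x − 397|: 23, 70, 115, 93, 57, 18, 0, 40, 24
Sorted deviations: 0, 18, 23, 24, 40, 57, 70, 93, 115 → MAD = 40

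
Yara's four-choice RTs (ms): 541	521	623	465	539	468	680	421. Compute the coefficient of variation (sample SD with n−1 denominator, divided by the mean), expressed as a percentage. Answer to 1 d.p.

16.1%

n = 8, Σ = 4258, M = 532.2500
Σ(x−M)² = 51341.500; s = √(51341.500/7) = 85.6417
CV = 85.6417 / 532.2500 = 0.16091 = 16.091%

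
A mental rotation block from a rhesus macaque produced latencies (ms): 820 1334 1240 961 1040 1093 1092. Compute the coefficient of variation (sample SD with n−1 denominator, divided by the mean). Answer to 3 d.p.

0.157

n = 7, Σ = 7580, M = 1082.8571
Σ(x−M)² = 173732.857; s = √(173732.857/6) = 170.1631
CV = 170.1631 / 1082.8571 = 0.15714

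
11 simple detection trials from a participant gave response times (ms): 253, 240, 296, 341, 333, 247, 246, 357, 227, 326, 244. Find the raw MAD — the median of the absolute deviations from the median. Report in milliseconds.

26 ms

Sorted: 227, 240, 244, 246, 247, 253, 296, 326, 333, 341, 357 → median = 253
|x − 253|: 0, 13, 43, 88, 80, 6, 7, 104, 26, 73, 9
Sorted deviations: 0, 6, 7, 9, 13, 26, 43, 73, 80, 88, 104 → MAD = 26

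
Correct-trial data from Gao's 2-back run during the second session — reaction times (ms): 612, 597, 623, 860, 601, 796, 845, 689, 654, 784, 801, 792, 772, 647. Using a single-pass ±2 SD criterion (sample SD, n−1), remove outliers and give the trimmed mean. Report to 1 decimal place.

719.5 ms

n = 14, ΣRT = 10073, M = 719.500
Σ(x−M)² = 120551.50; s = √(120551.50/13) = 96.297
Cutoffs: 719.500 ± 2·96.297 → [526.9, 912.1]
No RTs fall outside the cutoffs; all 14 retained. Mean = 10073/14 = 719.500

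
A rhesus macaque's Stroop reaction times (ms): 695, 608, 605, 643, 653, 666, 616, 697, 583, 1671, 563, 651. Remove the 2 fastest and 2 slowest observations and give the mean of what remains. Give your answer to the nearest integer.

Sorted: 563, 583, 605, 608, 616, 643, 651, 653, 666, 695, 697, 1671
Drop lowest 2 (563, 583) and highest 2 (697, 1671)
Remaining (n=8): Σ = 5137, mean = 5137/8 = 642.125

642 ms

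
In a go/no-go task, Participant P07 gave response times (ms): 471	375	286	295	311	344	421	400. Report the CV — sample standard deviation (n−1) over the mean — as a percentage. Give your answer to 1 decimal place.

18.1%

n = 8, Σ = 2903, M = 362.8750
Σ(x−M)² = 30158.875; s = √(30158.875/7) = 65.6385
CV = 65.6385 / 362.8750 = 0.18088 = 18.088%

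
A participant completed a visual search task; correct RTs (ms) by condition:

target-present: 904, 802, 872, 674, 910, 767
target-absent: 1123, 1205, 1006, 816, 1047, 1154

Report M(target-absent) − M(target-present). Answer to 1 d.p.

M(target-present) = 4929/6 = 821.500
M(target-absent) = 6351/6 = 1058.500
Difference = 1058.500 − 821.500 = 237.000 ms

237.0 ms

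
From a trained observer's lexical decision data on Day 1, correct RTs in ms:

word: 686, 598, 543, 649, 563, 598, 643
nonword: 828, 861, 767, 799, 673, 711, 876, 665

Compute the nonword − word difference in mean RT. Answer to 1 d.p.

161.1 ms

M(word) = 4280/7 = 611.429
M(nonword) = 6180/8 = 772.500
Difference = 772.500 − 611.429 = 161.071 ms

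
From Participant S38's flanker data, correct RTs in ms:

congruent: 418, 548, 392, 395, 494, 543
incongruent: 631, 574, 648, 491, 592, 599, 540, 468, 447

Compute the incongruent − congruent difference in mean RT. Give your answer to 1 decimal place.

89.4 ms

M(congruent) = 2790/6 = 465.000
M(incongruent) = 4990/9 = 554.444
Difference = 554.444 − 465.000 = 89.444 ms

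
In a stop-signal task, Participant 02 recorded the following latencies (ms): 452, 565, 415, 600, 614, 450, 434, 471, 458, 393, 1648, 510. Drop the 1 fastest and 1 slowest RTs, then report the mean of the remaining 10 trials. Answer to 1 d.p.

496.9 ms

Sorted: 393, 415, 434, 450, 452, 458, 471, 510, 565, 600, 614, 1648
Drop lowest 1 (393) and highest 1 (1648)
Remaining (n=10): Σ = 4969, mean = 4969/10 = 496.900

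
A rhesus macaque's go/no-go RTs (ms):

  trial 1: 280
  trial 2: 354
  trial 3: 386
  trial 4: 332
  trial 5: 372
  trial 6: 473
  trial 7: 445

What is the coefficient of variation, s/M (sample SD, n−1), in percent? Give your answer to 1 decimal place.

17.4%

n = 7, Σ = 2642, M = 377.4286
Σ(x−M)² = 25907.714; s = √(25907.714/6) = 65.7111
CV = 65.7111 / 377.4286 = 0.17410 = 17.410%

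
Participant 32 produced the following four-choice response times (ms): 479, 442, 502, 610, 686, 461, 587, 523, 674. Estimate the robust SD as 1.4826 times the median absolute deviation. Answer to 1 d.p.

94.9 ms

Sorted: 442, 461, 479, 502, 523, 587, 610, 674, 686 → median = 523
|x − 523| sorted: 0, 21, 44, 62, 64, 81, 87, 151, 163 → MAD = 64
Robust SD ≈ 1.4826 × 64 = 94.886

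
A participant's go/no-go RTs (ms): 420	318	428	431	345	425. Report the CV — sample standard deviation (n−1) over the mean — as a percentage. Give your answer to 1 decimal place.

n = 6, Σ = 2367, M = 394.5000
Σ(x−M)² = 12337.500; s = √(12337.500/5) = 49.6739
CV = 49.6739 / 394.5000 = 0.12592 = 12.592%

12.6%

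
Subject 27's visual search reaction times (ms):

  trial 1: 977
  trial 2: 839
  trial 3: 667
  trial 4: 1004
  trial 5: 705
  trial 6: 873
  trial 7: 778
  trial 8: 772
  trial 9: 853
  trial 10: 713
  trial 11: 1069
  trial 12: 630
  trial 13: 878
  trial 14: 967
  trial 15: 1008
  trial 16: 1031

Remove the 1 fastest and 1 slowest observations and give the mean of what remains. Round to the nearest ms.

Sorted: 630, 667, 705, 713, 772, 778, 839, 853, 873, 878, 967, 977, 1004, 1008, 1031, 1069
Drop lowest 1 (630) and highest 1 (1069)
Remaining (n=14): Σ = 12065, mean = 12065/14 = 861.786

862 ms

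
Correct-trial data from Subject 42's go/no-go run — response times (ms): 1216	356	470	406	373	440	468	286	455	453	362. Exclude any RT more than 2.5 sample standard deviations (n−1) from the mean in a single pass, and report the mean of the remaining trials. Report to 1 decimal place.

n = 11, ΣRT = 5285, M = 480.455
Σ(x−M)² = 628752.73; s = √(628752.73/10) = 250.749
Cutoffs: 480.455 ± 2.5·250.749 → [-146.4, 1107.3]
Outside: 1216 → excluded.
Retained (n=10): Σ = 4069, mean = 4069/10 = 406.900

406.9 ms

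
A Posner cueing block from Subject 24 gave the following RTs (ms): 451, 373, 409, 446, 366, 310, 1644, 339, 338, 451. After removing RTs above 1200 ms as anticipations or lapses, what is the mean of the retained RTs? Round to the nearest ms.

387 ms

Excluded: 1644
Retained (n=9): Σ = 3483
Mean = 3483/9 = 387.0000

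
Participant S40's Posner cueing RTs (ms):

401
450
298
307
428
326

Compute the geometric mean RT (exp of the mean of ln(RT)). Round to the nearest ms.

ln(RT): 5.9940, 6.1092, 5.6971, 5.7268, 6.0591, 5.7869
Mean ln(RT) = 35.3732/6 = 5.89553
Geometric mean = exp(5.89553) = 363.41 ms

363 ms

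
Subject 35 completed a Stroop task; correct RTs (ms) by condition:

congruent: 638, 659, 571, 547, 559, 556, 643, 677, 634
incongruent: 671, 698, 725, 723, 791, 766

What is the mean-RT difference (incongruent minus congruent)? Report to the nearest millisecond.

M(congruent) = 5484/9 = 609.333
M(incongruent) = 4374/6 = 729.000
Difference = 729.000 − 609.333 = 119.667 ms

120 ms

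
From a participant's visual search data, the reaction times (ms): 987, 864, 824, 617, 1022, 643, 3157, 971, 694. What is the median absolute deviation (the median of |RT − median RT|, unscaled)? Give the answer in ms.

Sorted: 617, 643, 694, 824, 864, 971, 987, 1022, 3157 → median = 864
|x − 864|: 123, 0, 40, 247, 158, 221, 2293, 107, 170
Sorted deviations: 0, 40, 107, 123, 158, 170, 221, 247, 2293 → MAD = 158

158 ms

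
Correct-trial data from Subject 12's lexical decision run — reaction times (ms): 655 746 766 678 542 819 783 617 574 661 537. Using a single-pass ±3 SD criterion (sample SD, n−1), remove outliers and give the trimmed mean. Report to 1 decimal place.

670.7 ms

n = 11, ΣRT = 7378, M = 670.727
Σ(x−M)² = 96424.18; s = √(96424.18/10) = 98.196
Cutoffs: 670.727 ± 3·98.196 → [376.1, 965.3]
No RTs fall outside the cutoffs; all 11 retained. Mean = 7378/11 = 670.727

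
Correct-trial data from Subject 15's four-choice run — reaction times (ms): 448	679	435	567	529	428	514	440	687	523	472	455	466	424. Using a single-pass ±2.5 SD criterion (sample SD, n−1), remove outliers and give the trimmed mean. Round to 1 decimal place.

n = 14, ΣRT = 7067, M = 504.786
Σ(x−M)² = 98198.36; s = √(98198.36/13) = 86.912
Cutoffs: 504.786 ± 2.5·86.912 → [287.5, 722.1]
No RTs fall outside the cutoffs; all 14 retained. Mean = 7067/14 = 504.786

504.8 ms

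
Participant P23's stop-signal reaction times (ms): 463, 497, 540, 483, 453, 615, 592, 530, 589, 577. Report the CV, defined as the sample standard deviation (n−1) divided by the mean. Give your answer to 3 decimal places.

0.109

n = 10, Σ = 5339, M = 533.9000
Σ(x−M)² = 30422.900; s = √(30422.900/9) = 58.1405
CV = 58.1405 / 533.9000 = 0.10890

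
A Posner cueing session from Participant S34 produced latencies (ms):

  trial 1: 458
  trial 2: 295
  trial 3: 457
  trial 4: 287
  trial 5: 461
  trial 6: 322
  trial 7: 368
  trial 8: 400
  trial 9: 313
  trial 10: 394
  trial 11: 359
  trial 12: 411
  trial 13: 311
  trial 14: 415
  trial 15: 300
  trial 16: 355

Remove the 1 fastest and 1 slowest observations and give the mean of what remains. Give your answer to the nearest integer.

Sorted: 287, 295, 300, 311, 313, 322, 355, 359, 368, 394, 400, 411, 415, 457, 458, 461
Drop lowest 1 (287) and highest 1 (461)
Remaining (n=14): Σ = 5158, mean = 5158/14 = 368.429

368 ms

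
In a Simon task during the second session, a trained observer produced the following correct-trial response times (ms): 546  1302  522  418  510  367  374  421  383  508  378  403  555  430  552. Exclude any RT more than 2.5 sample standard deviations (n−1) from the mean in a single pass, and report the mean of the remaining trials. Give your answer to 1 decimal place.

n = 15, ΣRT = 7669, M = 511.267
Σ(x−M)² = 739204.93; s = √(739204.93/14) = 229.783
Cutoffs: 511.267 ± 2.5·229.783 → [-63.2, 1085.7]
Outside: 1302 → excluded.
Retained (n=14): Σ = 6367, mean = 6367/14 = 454.786

454.8 ms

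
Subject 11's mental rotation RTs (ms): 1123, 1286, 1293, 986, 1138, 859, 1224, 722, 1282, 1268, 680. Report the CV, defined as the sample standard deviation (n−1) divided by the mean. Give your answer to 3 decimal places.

0.215

n = 11, Σ = 11861, M = 1078.2727
Σ(x−M)² = 535710.182; s = √(535710.182/10) = 231.4541
CV = 231.4541 / 1078.2727 = 0.21465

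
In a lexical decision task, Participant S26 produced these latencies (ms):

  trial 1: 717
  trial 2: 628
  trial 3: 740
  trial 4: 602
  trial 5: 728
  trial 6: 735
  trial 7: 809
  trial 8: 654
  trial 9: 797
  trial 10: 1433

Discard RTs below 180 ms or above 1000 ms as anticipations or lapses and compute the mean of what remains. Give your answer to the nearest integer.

712 ms

Excluded: 1433
Retained (n=9): Σ = 6410
Mean = 6410/9 = 712.2222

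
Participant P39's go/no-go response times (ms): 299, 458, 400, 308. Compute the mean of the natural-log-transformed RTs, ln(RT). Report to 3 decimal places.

5.887

ln(RT): 5.7004, 6.1269, 5.9915, 5.7301
Σ ln(RT) = 23.5489
Mean = 23.5489/4 = 5.88722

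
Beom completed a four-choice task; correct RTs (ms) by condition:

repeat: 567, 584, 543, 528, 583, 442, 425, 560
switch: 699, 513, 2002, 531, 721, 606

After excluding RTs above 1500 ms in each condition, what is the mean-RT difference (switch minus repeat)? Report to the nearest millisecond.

85 ms

switch: exclude 2002
M(repeat) = 4232/8 = 529.000
M(switch) = 3070/5 = 614.000
Difference = 614.000 − 529.000 = 85.000 ms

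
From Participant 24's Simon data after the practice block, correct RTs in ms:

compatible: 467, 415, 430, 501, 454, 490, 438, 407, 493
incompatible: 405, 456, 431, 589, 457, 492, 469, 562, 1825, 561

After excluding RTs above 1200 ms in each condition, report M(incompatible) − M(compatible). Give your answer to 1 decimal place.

incompatible: exclude 1825
M(compatible) = 4095/9 = 455.000
M(incompatible) = 4422/9 = 491.333
Difference = 491.333 − 455.000 = 36.333 ms

36.3 ms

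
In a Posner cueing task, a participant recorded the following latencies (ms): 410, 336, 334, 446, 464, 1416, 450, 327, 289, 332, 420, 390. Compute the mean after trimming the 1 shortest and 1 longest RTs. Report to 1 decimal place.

390.9 ms

Sorted: 289, 327, 332, 334, 336, 390, 410, 420, 446, 450, 464, 1416
Drop lowest 1 (289) and highest 1 (1416)
Remaining (n=10): Σ = 3909, mean = 3909/10 = 390.900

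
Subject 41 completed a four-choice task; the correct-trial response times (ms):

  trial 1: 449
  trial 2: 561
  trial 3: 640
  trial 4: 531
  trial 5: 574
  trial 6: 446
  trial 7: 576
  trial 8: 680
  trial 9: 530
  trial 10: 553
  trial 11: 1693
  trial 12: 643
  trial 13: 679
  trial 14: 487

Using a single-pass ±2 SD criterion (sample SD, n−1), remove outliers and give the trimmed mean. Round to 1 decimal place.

565.3 ms

n = 14, ΣRT = 9042, M = 645.857
Σ(x−M)² = 1255227.71; s = √(1255227.71/13) = 310.735
Cutoffs: 645.857 ± 2·310.735 → [24.4, 1267.3]
Outside: 1693 → excluded.
Retained (n=13): Σ = 7349, mean = 7349/13 = 565.308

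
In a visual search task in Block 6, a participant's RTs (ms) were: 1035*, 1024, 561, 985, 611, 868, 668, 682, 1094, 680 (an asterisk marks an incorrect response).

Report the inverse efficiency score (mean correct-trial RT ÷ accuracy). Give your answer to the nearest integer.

Correct trials (n=9): 1024, 561, 985, 611, 868, 668, 682, 1094, 680
Mean correct RT = 7173/9 = 797.0000 ms
Proportion correct = 9/10
IES = 797.0000 / (9/10) = 885.556 ms

886 ms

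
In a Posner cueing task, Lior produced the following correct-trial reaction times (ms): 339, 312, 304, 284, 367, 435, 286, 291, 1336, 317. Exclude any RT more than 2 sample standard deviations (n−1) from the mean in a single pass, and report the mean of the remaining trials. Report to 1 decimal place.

n = 10, ΣRT = 4271, M = 427.100
Σ(x−M)² = 936968.90; s = √(936968.90/9) = 322.657
Cutoffs: 427.100 ± 2·322.657 → [-218.2, 1072.4]
Outside: 1336 → excluded.
Retained (n=9): Σ = 2935, mean = 2935/9 = 326.111

326.1 ms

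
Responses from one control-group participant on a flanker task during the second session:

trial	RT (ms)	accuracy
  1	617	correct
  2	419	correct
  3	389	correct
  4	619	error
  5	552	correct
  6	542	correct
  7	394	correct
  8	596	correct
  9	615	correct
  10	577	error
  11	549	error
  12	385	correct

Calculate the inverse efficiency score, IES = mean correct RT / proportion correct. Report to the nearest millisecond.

668 ms

Correct trials (n=9): 617, 419, 389, 552, 542, 394, 596, 615, 385
Mean correct RT = 4509/9 = 501.0000 ms
Proportion correct = 9/12
IES = 501.0000 / (9/12) = 668.000 ms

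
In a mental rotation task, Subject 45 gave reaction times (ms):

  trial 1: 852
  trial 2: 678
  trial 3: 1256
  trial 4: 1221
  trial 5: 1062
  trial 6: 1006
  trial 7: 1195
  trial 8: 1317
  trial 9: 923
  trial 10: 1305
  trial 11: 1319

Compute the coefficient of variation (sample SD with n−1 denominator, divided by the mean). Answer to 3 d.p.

n = 11, Σ = 12134, M = 1103.0909
Σ(x−M)² = 466168.909; s = √(466168.909/10) = 215.9095
CV = 215.9095 / 1103.0909 = 0.19573

0.196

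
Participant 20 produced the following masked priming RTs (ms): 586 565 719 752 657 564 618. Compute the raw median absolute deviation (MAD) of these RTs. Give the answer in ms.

Sorted: 564, 565, 586, 618, 657, 719, 752 → median = 618
|x − 618|: 32, 53, 101, 134, 39, 54, 0
Sorted deviations: 0, 32, 39, 53, 54, 101, 134 → MAD = 53

53 ms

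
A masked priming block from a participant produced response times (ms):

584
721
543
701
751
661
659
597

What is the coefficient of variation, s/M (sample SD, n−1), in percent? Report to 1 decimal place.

n = 8, Σ = 5217, M = 652.1250
Σ(x−M)² = 36622.875; s = √(36622.875/7) = 72.3315
CV = 72.3315 / 652.1250 = 0.11092 = 11.092%

11.1%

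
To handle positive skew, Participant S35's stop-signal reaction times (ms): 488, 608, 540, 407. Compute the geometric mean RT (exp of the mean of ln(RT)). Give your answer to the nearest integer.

ln(RT): 6.1903, 6.4102, 6.2916, 6.0088
Mean ln(RT) = 24.9009/4 = 6.22522
Geometric mean = exp(6.22522) = 505.33 ms

505 ms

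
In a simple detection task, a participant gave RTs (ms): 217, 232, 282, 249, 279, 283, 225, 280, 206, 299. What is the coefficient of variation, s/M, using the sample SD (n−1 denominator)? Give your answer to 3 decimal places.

0.130

n = 10, Σ = 2552, M = 255.2000
Σ(x−M)² = 9959.600; s = √(9959.600/9) = 33.2659
CV = 33.2659 / 255.2000 = 0.13035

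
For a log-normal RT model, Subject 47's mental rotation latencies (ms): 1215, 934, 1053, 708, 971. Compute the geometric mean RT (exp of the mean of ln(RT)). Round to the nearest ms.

961 ms

ln(RT): 7.1025, 6.8395, 6.9594, 6.5624, 6.8783
Mean ln(RT) = 34.3421/5 = 6.86843
Geometric mean = exp(6.86843) = 961.44 ms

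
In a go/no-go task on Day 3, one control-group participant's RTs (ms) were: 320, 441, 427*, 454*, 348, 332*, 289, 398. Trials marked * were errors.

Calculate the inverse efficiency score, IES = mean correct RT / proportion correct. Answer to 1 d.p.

Correct trials (n=5): 320, 441, 348, 289, 398
Mean correct RT = 1796/5 = 359.2000 ms
Proportion correct = 5/8
IES = 359.2000 / (5/8) = 574.720 ms

574.7 ms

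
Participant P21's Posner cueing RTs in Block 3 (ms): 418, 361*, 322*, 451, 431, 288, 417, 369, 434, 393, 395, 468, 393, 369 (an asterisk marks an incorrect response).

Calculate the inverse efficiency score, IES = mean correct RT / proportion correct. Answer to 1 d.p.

Correct trials (n=12): 418, 451, 431, 288, 417, 369, 434, 393, 395, 468, 393, 369
Mean correct RT = 4826/12 = 402.1667 ms
Proportion correct = 12/14
IES = 402.1667 / (12/14) = 469.194 ms

469.2 ms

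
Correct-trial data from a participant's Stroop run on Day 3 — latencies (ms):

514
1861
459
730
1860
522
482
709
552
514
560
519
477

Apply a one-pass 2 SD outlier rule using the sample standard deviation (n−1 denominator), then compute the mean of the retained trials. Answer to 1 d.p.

n = 13, ΣRT = 9759, M = 750.692
Σ(x−M)² = 2991570.77; s = √(2991570.77/12) = 499.297
Cutoffs: 750.692 ± 2·499.297 → [-247.9, 1749.3]
Outside: 1860, 1861 → excluded.
Retained (n=11): Σ = 6038, mean = 6038/11 = 548.909

548.9 ms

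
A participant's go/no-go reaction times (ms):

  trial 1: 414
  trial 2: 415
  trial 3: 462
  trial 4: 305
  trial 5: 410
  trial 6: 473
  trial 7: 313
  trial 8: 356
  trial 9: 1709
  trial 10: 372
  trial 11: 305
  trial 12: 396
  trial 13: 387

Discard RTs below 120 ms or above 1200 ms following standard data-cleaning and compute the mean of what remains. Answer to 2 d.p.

384.00 ms

Excluded: 1709
Retained (n=12): Σ = 4608
Mean = 4608/12 = 384.0000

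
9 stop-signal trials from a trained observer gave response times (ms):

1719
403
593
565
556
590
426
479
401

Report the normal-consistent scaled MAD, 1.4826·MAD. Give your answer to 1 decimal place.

Sorted: 401, 403, 426, 479, 556, 565, 590, 593, 1719 → median = 556
|x − 556| sorted: 0, 9, 34, 37, 77, 130, 153, 155, 1163 → MAD = 77
Robust SD ≈ 1.4826 × 77 = 114.160

114.2 ms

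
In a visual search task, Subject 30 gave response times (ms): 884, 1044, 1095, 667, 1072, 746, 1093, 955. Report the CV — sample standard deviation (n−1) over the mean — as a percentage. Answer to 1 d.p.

n = 8, Σ = 7556, M = 944.5000
Σ(x−M)² = 191038.000; s = √(191038.000/7) = 165.2003
CV = 165.2003 / 944.5000 = 0.17491 = 17.491%

17.5%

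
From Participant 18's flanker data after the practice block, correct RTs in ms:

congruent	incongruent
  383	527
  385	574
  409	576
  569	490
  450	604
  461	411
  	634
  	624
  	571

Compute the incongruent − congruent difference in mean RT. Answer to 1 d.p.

113.9 ms

M(congruent) = 2657/6 = 442.833
M(incongruent) = 5011/9 = 556.778
Difference = 556.778 − 442.833 = 113.944 ms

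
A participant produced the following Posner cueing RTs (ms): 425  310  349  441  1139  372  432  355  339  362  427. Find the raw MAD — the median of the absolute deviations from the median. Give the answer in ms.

Sorted: 310, 339, 349, 355, 362, 372, 425, 427, 432, 441, 1139 → median = 372
|x − 372|: 53, 62, 23, 69, 767, 0, 60, 17, 33, 10, 55
Sorted deviations: 0, 10, 17, 23, 33, 53, 55, 60, 62, 69, 767 → MAD = 53

53 ms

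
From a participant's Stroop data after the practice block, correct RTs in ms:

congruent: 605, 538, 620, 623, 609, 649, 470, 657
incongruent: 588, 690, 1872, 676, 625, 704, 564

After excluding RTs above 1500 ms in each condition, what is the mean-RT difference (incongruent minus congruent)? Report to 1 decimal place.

44.8 ms

incongruent: exclude 1872
M(congruent) = 4771/8 = 596.375
M(incongruent) = 3847/6 = 641.167
Difference = 641.167 − 596.375 = 44.792 ms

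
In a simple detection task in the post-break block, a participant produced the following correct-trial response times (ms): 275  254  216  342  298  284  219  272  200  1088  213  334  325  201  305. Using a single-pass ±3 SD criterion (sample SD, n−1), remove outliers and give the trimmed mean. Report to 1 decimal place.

n = 15, ΣRT = 4826, M = 321.733
Σ(x−M)² = 662200.93; s = √(662200.93/14) = 217.486
Cutoffs: 321.733 ± 3·217.486 → [-330.7, 974.2]
Outside: 1088 → excluded.
Retained (n=14): Σ = 3738, mean = 3738/14 = 267.000

267.0 ms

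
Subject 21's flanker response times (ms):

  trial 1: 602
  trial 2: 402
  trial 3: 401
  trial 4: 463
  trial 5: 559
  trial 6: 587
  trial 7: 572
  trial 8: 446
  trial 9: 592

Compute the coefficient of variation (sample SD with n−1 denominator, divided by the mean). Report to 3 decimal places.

n = 9, Σ = 4624, M = 513.7778
Σ(x−M)² = 57083.556; s = √(57083.556/8) = 84.4716
CV = 84.4716 / 513.7778 = 0.16441

0.164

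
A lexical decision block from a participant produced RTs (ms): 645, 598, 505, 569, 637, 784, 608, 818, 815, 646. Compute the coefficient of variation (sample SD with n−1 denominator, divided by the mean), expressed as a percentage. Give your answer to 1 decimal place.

16.2%

n = 10, Σ = 6625, M = 662.5000
Σ(x−M)² = 104106.500; s = √(104106.500/9) = 107.5518
CV = 107.5518 / 662.5000 = 0.16234 = 16.234%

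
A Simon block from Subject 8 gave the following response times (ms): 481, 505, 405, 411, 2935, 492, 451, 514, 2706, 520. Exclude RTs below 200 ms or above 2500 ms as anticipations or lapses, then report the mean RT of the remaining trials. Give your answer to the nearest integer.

Excluded: 2706, 2935
Retained (n=8): Σ = 3779
Mean = 3779/8 = 472.3750

472 ms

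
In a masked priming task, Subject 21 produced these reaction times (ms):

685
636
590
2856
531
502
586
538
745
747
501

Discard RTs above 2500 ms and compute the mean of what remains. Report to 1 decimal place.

606.1 ms

Excluded: 2856
Retained (n=10): Σ = 6061
Mean = 6061/10 = 606.1000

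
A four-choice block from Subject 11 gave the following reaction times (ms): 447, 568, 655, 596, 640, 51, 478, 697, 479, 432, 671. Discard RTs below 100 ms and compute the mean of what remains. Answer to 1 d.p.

566.3 ms

Excluded: 51
Retained (n=10): Σ = 5663
Mean = 5663/10 = 566.3000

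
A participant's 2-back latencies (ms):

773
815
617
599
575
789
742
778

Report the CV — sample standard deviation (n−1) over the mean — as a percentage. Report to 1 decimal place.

n = 8, Σ = 5688, M = 711.0000
Σ(x−M)² = 66070.000; s = √(66070.000/7) = 97.1523
CV = 97.1523 / 711.0000 = 0.13664 = 13.664%

13.7%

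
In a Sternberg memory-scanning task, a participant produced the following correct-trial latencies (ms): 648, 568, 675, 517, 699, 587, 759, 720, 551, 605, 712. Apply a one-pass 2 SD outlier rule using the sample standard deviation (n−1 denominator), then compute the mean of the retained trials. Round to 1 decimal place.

640.1 ms

n = 11, ΣRT = 7041, M = 640.091
Σ(x−M)² = 62782.91; s = √(62782.91/10) = 79.236
Cutoffs: 640.091 ± 2·79.236 → [481.6, 798.6]
No RTs fall outside the cutoffs; all 11 retained. Mean = 7041/11 = 640.091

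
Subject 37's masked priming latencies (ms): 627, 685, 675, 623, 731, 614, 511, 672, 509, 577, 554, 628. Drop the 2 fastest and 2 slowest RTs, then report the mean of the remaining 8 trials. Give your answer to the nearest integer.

Sorted: 509, 511, 554, 577, 614, 623, 627, 628, 672, 675, 685, 731
Drop lowest 2 (509, 511) and highest 2 (685, 731)
Remaining (n=8): Σ = 4970, mean = 4970/8 = 621.250

621 ms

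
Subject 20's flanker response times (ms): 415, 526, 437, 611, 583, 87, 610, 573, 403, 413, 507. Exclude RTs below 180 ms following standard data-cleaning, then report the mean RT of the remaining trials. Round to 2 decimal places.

507.80 ms

Excluded: 87
Retained (n=10): Σ = 5078
Mean = 5078/10 = 507.8000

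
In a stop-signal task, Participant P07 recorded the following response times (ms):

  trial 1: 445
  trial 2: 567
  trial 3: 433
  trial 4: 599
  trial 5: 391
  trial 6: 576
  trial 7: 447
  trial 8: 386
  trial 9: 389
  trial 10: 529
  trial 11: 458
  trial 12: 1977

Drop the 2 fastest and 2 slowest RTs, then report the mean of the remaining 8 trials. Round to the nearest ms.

Sorted: 386, 389, 391, 433, 445, 447, 458, 529, 567, 576, 599, 1977
Drop lowest 2 (386, 389) and highest 2 (599, 1977)
Remaining (n=8): Σ = 3846, mean = 3846/8 = 480.750

481 ms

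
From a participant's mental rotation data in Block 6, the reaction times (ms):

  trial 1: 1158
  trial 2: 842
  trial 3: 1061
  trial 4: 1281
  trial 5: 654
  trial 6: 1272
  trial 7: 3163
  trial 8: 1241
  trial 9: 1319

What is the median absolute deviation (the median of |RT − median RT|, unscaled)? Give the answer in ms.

Sorted: 654, 842, 1061, 1158, 1241, 1272, 1281, 1319, 3163 → median = 1241
|x − 1241|: 83, 399, 180, 40, 587, 31, 1922, 0, 78
Sorted deviations: 0, 31, 40, 78, 83, 180, 399, 587, 1922 → MAD = 83

83 ms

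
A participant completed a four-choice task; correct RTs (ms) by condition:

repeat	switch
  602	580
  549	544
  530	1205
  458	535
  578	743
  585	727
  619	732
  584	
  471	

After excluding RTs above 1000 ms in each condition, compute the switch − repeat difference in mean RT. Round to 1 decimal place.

switch: exclude 1205
M(repeat) = 4976/9 = 552.889
M(switch) = 3861/6 = 643.500
Difference = 643.500 − 552.889 = 90.611 ms

90.6 ms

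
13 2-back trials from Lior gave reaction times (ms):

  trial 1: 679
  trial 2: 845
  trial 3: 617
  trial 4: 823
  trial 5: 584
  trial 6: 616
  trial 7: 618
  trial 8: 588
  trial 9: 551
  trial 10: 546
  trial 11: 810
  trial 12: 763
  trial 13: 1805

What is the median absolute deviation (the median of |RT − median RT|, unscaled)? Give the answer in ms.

Sorted: 546, 551, 584, 588, 616, 617, 618, 679, 763, 810, 823, 845, 1805 → median = 618
|x − 618|: 61, 227, 1, 205, 34, 2, 0, 30, 67, 72, 192, 145, 1187
Sorted deviations: 0, 1, 2, 30, 34, 61, 67, 72, 145, 192, 205, 227, 1187 → MAD = 67

67 ms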